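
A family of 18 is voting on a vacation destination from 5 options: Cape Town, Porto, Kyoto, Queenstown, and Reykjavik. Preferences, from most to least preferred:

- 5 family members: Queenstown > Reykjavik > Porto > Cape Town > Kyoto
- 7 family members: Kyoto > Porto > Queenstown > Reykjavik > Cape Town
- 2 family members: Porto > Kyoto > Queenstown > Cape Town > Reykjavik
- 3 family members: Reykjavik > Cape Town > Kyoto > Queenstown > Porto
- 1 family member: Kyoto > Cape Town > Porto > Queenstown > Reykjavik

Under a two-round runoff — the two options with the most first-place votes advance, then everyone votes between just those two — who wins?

Kyoto

Round 1 first-place votes: Cape Town 0, Porto 2, Kyoto 8, Queenstown 5, Reykjavik 3.
Kyoto and Queenstown advance.
Runoff: Kyoto is preferred to Queenstown by 13 voters; Queenstown by 5.
Kyoto wins the runoff.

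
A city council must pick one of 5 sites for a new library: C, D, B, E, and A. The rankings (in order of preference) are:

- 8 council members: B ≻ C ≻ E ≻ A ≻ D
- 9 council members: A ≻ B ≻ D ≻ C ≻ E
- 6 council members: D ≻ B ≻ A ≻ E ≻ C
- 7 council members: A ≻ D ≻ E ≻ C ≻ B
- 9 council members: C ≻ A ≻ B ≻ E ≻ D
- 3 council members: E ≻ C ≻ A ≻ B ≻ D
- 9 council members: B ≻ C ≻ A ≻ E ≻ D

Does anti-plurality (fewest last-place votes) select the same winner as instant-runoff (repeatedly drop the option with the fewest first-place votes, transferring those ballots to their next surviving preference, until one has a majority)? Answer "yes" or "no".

yes

Anti-plurality — last-place votes: C 6, D 29, B 7, E 9, A 0. Winner: A.
Instant-runoff — R1 C 9, D 6, B 17, E 3, A 16 (E out); R2 C 12, D 6, B 17, A 16 (D out); R3 C 12, B 23, A 16 (C out); R4 B 23, A 28 (A winner). Winner: A.
The two methods agree.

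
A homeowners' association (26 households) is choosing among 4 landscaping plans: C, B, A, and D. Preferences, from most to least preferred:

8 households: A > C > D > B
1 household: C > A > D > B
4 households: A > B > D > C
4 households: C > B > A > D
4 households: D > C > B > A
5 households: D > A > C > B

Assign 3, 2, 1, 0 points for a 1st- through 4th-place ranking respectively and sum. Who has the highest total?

C: 8·2 + 1·3 + 4·0 + 4·3 + 4·2 + 5·1 = 44
B: 8·0 + 1·0 + 4·2 + 4·2 + 4·1 + 5·0 = 20
A: 8·3 + 1·2 + 4·3 + 4·1 + 4·0 + 5·2 = 52
D: 8·1 + 1·1 + 4·1 + 4·0 + 4·3 + 5·3 = 40
A has the highest Borda score (52).

A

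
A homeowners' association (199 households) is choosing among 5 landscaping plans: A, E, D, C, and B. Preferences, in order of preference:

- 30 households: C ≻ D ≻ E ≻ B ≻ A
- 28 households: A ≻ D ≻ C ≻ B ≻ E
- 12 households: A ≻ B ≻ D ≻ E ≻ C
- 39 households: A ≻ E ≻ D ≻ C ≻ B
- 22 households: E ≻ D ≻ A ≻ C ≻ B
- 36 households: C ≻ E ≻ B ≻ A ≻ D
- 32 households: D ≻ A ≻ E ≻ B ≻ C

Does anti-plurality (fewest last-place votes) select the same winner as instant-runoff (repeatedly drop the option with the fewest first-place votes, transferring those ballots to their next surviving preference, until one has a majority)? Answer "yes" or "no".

Anti-plurality — last-place votes: A 30, E 28, D 36, C 44, B 61. Winner: E.
Instant-runoff — R1 A 79, E 22, D 32, C 66, B 0 (B out); R2 A 79, E 22, D 32, C 66 (E out); R3 A 79, D 54, C 66 (D out); R4 A 133, C 66 (A winner). Winner: A.
The two methods disagree.

no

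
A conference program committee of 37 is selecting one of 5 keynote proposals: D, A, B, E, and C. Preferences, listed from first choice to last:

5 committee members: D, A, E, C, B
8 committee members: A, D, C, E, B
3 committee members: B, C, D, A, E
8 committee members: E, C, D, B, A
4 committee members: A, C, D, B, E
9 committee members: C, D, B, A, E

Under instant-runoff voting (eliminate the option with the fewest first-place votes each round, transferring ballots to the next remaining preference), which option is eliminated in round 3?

E

Round 1: D 5, A 12, B 3, E 8, C 9. Eliminate B.
Round 2: D 5, A 12, E 8, C 12. Eliminate D.
Round 3: A 17, E 8, C 12. Eliminate E.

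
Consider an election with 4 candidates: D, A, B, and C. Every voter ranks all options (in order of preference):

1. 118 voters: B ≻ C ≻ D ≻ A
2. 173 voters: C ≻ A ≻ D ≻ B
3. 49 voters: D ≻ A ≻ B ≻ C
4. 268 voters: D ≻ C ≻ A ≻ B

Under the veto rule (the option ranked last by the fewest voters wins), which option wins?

Last-place votes: D 0, A 118, B 441, C 49.
D is ranked last by the fewest voters, so D wins.

D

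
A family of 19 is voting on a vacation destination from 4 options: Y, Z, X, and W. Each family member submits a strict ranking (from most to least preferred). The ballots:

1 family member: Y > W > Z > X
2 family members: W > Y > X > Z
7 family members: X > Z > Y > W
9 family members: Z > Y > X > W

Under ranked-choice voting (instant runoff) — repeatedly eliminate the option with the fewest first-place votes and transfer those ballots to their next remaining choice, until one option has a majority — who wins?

Round 1: Y 1, Z 9, X 7, W 2. Eliminate Y.
Round 2: Z 9, X 7, W 3. Eliminate W.
Round 3: Z 10, X 9. Z has a majority.

Z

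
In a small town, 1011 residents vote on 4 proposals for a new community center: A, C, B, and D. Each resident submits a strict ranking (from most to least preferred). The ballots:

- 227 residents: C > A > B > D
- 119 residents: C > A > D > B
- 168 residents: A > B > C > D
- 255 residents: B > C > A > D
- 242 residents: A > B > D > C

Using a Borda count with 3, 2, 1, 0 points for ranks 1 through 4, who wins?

A

A: 227·2 + 119·2 + 168·3 + 255·1 + 242·3 = 2177
C: 227·3 + 119·3 + 168·1 + 255·2 + 242·0 = 1716
B: 227·1 + 119·0 + 168·2 + 255·3 + 242·2 = 1812
D: 227·0 + 119·1 + 168·0 + 255·0 + 242·1 = 361
A has the highest Borda score (2177).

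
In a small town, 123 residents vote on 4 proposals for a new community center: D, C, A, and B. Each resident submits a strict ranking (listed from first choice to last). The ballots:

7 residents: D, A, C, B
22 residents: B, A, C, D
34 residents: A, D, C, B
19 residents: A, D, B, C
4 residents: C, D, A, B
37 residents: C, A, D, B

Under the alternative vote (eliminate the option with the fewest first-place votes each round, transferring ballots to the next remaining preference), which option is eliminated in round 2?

Round 1: D 7, C 41, A 53, B 22. Eliminate D.
Round 2: C 41, A 60, B 22. Eliminate B.

B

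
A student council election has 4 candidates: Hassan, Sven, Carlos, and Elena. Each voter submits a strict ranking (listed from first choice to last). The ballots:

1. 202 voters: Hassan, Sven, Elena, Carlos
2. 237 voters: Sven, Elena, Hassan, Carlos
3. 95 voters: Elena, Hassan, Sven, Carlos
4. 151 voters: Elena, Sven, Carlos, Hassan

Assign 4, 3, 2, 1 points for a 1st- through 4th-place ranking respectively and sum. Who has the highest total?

Sven

Hassan: 202·4 + 237·2 + 95·3 + 151·1 = 1718
Sven: 202·3 + 237·4 + 95·2 + 151·3 = 2197
Carlos: 202·1 + 237·1 + 95·1 + 151·2 = 836
Elena: 202·2 + 237·3 + 95·4 + 151·4 = 2099
Sven has the highest Borda score (2197).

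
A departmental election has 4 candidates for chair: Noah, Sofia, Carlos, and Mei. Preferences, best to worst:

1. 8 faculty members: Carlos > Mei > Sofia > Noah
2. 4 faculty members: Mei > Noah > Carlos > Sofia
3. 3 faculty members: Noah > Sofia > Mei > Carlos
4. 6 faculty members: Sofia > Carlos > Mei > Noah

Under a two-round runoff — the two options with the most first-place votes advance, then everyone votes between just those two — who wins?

Round 1 first-place votes: Noah 3, Sofia 6, Carlos 8, Mei 4.
Carlos and Sofia advance.
Runoff: Carlos is preferred to Sofia by 12 voters; Sofia by 9.
Carlos wins the runoff.

Carlos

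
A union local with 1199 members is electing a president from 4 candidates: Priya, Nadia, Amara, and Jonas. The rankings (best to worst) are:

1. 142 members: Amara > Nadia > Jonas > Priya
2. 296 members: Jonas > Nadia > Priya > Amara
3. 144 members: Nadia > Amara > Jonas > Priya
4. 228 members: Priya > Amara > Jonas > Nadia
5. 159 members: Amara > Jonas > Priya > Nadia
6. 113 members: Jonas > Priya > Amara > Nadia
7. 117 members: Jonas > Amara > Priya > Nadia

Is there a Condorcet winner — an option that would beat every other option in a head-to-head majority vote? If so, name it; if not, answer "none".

none

Checking pairwise contests:
Jonas beats Priya 971–228.
Priya beats Nadia 617–582.
Priya beats Amara 637–562.
Amara beats Jonas 673–526.
Every option loses at least one head-to-head, so there is no Condorcet winner.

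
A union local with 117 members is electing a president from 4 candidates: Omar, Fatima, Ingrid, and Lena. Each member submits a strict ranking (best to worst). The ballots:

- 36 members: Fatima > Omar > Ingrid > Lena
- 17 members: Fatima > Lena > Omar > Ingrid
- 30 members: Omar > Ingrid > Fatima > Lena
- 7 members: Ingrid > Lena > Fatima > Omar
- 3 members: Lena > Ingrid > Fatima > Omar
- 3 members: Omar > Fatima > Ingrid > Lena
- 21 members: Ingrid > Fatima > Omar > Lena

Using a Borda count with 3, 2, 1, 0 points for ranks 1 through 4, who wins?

Omar: 36·2 + 17·1 + 30·3 + 7·0 + 3·0 + 3·3 + 21·1 = 209
Fatima: 36·3 + 17·3 + 30·1 + 7·1 + 3·1 + 3·2 + 21·2 = 247
Ingrid: 36·1 + 17·0 + 30·2 + 7·3 + 3·2 + 3·1 + 21·3 = 189
Lena: 36·0 + 17·2 + 30·0 + 7·2 + 3·3 + 3·0 + 21·0 = 57
Fatima has the highest Borda score (247).

Fatima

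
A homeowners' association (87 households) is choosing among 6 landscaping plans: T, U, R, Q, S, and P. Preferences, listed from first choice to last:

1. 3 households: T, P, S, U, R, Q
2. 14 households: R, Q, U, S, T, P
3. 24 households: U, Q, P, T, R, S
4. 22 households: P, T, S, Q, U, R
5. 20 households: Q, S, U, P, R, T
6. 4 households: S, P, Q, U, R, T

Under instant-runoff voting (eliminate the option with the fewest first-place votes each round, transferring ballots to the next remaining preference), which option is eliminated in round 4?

Round 1: T 3, U 24, R 14, Q 20, S 4, P 22. Eliminate T.
Round 2: U 24, R 14, Q 20, S 4, P 25. Eliminate S.
Round 3: U 24, R 14, Q 20, P 29. Eliminate R.
Round 4: U 24, Q 34, P 29. Eliminate U.

U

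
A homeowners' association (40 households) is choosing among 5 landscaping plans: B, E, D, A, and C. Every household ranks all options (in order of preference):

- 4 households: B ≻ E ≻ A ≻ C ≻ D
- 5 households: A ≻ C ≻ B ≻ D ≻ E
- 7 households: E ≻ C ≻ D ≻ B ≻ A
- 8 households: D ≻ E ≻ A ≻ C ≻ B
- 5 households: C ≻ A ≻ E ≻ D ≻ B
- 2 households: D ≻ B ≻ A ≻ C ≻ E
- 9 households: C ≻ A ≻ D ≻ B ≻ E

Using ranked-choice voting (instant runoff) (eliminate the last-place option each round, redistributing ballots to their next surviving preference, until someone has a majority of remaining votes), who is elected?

Round 1: B 4, E 7, D 10, A 5, C 14. Eliminate B.
Round 2: E 11, D 10, A 5, C 14. Eliminate A.
Round 3: E 11, D 10, C 19. Eliminate D.
Round 4: E 19, C 21. C has a majority.

C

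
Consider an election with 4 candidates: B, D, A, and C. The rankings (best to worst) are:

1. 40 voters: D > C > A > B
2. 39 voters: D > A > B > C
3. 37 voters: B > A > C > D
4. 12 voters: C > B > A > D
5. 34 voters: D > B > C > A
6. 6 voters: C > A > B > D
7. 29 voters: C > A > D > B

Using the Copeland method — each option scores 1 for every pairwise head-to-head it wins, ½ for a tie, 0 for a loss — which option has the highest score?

B: beats C; loses to D and A → score 1.
D: beats B, A, and C → score 3.
A: beats B; loses to D and C → score 1.
C: beats A; loses to B and D → score 1.
D has the best pairwise record.

D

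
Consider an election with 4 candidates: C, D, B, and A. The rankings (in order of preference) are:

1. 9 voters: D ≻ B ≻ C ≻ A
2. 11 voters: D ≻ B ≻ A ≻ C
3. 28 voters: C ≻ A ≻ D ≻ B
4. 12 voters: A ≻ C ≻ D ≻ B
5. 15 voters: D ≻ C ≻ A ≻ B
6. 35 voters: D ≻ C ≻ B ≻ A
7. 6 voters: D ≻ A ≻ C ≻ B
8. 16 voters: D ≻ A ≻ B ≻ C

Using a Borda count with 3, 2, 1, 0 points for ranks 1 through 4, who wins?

C: 9·1 + 11·0 + 28·3 + 12·2 + 15·2 + 35·2 + 6·1 + 16·0 = 223
D: 9·3 + 11·3 + 28·1 + 12·1 + 15·3 + 35·3 + 6·3 + 16·3 = 316
B: 9·2 + 11·2 + 28·0 + 12·0 + 15·0 + 35·1 + 6·0 + 16·1 = 91
A: 9·0 + 11·1 + 28·2 + 12·3 + 15·1 + 35·0 + 6·2 + 16·2 = 162
D has the highest Borda score (316).

D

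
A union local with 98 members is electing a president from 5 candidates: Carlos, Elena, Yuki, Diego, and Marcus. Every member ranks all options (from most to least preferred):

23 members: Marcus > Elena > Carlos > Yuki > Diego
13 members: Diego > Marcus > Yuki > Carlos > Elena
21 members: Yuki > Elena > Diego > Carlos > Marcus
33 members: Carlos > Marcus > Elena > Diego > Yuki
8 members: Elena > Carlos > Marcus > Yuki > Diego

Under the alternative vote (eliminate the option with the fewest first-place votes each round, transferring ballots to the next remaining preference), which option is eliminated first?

Round 1: Carlos 33, Elena 8, Yuki 21, Diego 13, Marcus 23. Eliminate Elena.

Elena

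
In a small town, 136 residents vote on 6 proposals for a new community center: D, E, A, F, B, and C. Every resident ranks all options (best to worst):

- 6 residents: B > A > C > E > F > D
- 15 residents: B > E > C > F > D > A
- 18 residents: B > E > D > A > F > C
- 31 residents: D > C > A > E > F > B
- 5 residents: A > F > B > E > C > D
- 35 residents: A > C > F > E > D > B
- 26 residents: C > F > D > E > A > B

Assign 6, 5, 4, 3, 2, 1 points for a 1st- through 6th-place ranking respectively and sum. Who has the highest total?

D: 6·1 + 15·2 + 18·4 + 31·6 + 5·1 + 35·2 + 26·4 = 473
E: 6·3 + 15·5 + 18·5 + 31·3 + 5·3 + 35·3 + 26·3 = 474
A: 6·5 + 15·1 + 18·3 + 31·4 + 5·6 + 35·6 + 26·2 = 515
F: 6·2 + 15·3 + 18·2 + 31·2 + 5·5 + 35·4 + 26·5 = 450
B: 6·6 + 15·6 + 18·6 + 31·1 + 5·4 + 35·1 + 26·1 = 346
C: 6·4 + 15·4 + 18·1 + 31·5 + 5·2 + 35·5 + 26·6 = 598
C has the highest Borda score (598).

C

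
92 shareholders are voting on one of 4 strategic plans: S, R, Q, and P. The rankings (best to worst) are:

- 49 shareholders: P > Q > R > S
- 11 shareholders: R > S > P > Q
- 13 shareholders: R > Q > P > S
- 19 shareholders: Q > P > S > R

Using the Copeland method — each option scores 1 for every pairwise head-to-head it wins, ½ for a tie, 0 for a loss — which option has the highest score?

P

S: loses to R, Q, and P → score 0.
R: beats S; loses to Q and P → score 1.
Q: beats S and R; loses to P → score 2.
P: beats S, R, and Q → score 3.
P has the best pairwise record.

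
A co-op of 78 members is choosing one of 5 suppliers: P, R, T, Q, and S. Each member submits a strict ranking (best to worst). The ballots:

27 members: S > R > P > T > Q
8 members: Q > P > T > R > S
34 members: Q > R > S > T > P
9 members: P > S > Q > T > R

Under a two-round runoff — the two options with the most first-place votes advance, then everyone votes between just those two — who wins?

Round 1 first-place votes: P 9, R 0, T 0, Q 42, S 27.
Q and S advance.
Runoff: Q is preferred to S by 42 voters; S by 36.
Q wins the runoff.

Q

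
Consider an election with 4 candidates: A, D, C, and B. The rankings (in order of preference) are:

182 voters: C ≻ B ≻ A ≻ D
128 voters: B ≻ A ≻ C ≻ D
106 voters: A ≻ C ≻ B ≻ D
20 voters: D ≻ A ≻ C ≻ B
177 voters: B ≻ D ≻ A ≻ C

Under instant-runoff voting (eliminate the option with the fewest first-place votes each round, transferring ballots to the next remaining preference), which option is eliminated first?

D

Round 1: A 106, D 20, C 182, B 305. Eliminate D.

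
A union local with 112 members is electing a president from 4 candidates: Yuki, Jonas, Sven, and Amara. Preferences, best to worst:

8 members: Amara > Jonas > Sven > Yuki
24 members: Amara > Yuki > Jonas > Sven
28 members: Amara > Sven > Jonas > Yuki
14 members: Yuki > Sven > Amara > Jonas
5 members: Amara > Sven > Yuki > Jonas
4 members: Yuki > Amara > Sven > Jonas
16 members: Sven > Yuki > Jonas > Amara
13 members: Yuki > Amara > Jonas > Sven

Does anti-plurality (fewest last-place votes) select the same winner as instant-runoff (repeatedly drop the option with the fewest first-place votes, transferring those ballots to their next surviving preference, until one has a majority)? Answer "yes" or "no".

yes

Anti-plurality — last-place votes: Yuki 36, Jonas 23, Sven 37, Amara 16. Winner: Amara.
Instant-runoff — R1 Yuki 31, Jonas 0, Sven 16, Amara 65 (Amara winner). Winner: Amara.
The two methods agree.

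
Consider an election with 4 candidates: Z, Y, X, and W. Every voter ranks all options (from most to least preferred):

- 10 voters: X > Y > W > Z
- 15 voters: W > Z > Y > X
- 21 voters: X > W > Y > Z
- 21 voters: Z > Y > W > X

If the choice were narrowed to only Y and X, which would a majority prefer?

Voters preferring Y to X: 36; preferring X to Y: 31.
Y wins the head-to-head.

Y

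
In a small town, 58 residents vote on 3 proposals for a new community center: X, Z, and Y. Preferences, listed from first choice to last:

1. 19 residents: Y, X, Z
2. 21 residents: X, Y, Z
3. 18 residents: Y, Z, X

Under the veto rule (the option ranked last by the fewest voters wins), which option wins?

Y

Last-place votes: X 18, Z 40, Y 0.
Y is ranked last by the fewest voters, so Y wins.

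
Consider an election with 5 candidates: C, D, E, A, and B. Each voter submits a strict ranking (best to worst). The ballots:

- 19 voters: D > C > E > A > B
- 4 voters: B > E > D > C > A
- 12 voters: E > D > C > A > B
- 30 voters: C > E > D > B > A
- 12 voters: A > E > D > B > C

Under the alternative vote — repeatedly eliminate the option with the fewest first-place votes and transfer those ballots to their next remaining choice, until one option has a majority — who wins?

C

Round 1: C 30, D 19, E 12, A 12, B 4. Eliminate B.
Round 2: C 30, D 19, E 16, A 12. Eliminate A.
Round 3: C 30, D 19, E 28. Eliminate D.
Round 4: C 49, E 28. C has a majority.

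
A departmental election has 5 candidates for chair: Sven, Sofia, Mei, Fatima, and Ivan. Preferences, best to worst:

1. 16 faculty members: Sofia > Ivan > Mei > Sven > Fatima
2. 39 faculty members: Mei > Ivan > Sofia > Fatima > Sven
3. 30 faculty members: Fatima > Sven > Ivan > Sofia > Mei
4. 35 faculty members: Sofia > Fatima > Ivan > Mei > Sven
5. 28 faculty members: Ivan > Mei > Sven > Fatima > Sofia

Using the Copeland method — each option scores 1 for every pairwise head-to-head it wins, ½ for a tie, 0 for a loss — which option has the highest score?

Ivan

Sven: loses to Sofia, Mei, Fatima, and Ivan → score 0.
Sofia: beats Sven, Mei, and Fatima; loses to Ivan → score 3.
Mei: beats Sven and Fatima; loses to Sofia and Ivan → score 2.
Fatima: beats Sven; loses to Sofia, Mei, and Ivan → score 1.
Ivan: beats Sven, Sofia, Mei, and Fatima → score 4.
Ivan has the best pairwise record.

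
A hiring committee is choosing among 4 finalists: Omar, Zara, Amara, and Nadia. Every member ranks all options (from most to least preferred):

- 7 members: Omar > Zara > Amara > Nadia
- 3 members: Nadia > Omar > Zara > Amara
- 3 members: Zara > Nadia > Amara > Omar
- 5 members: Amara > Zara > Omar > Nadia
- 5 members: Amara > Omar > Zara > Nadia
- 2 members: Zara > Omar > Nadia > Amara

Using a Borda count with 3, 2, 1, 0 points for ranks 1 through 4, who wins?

Omar: 7·3 + 3·2 + 3·0 + 5·1 + 5·2 + 2·2 = 46
Zara: 7·2 + 3·1 + 3·3 + 5·2 + 5·1 + 2·3 = 47
Amara: 7·1 + 3·0 + 3·1 + 5·3 + 5·3 + 2·0 = 40
Nadia: 7·0 + 3·3 + 3·2 + 5·0 + 5·0 + 2·1 = 17
Zara has the highest Borda score (47).

Zara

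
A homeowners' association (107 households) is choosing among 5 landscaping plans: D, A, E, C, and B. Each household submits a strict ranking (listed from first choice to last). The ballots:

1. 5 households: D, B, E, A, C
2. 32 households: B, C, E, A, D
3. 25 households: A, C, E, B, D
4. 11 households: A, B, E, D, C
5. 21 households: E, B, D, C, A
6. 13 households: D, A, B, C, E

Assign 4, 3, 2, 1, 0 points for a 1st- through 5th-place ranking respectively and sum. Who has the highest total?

B

D: 5·4 + 32·0 + 25·0 + 11·1 + 21·2 + 13·4 = 125
A: 5·1 + 32·1 + 25·4 + 11·4 + 21·0 + 13·3 = 220
E: 5·2 + 32·2 + 25·2 + 11·2 + 21·4 + 13·0 = 230
C: 5·0 + 32·3 + 25·3 + 11·0 + 21·1 + 13·1 = 205
B: 5·3 + 32·4 + 25·1 + 11·3 + 21·3 + 13·2 = 290
B has the highest Borda score (290).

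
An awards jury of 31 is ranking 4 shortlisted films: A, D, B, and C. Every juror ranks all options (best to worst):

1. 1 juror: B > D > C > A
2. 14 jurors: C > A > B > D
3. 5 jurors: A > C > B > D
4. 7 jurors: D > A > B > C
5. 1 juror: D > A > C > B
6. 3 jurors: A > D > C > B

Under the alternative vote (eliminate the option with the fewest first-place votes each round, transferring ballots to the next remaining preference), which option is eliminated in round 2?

Round 1: A 8, D 8, B 1, C 14. Eliminate B.
Round 2: A 8, D 9, C 14. Eliminate A.

A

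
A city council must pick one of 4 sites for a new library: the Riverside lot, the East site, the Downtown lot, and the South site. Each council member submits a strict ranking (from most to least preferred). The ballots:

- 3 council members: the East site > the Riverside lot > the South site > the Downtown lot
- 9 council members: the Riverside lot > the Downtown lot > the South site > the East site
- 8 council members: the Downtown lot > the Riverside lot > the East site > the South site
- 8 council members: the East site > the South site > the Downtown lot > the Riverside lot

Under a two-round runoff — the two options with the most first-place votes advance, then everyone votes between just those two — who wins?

Round 1 first-place votes: the Riverside lot 9, the East site 11, the Downtown lot 8, the South site 0.
the East site and the Riverside lot advance.
Runoff: the East site is preferred to the Riverside lot by 11 voters; the Riverside lot by 17.
the Riverside lot wins the runoff.

the Riverside lot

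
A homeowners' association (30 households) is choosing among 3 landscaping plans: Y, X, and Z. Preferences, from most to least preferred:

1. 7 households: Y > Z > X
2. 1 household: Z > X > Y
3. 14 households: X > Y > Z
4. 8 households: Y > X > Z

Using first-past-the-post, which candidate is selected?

Y

First-place votes: Y 15, X 14, Z 1.
Y has the most first-place votes.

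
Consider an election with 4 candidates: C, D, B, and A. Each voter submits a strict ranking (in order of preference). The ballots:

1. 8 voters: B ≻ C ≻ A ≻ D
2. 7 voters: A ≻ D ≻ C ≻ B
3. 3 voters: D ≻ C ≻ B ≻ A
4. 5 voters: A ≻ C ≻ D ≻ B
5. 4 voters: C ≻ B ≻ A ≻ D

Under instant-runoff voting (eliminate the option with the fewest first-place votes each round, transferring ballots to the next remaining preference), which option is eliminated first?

D

Round 1: C 4, D 3, B 8, A 12. Eliminate D.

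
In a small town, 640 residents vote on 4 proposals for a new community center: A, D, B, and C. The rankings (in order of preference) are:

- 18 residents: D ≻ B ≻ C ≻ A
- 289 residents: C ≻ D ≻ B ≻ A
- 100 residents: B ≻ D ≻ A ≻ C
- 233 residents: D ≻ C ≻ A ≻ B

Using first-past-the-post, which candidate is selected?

First-place votes: A 0, D 251, B 100, C 289.
C has the most first-place votes.

C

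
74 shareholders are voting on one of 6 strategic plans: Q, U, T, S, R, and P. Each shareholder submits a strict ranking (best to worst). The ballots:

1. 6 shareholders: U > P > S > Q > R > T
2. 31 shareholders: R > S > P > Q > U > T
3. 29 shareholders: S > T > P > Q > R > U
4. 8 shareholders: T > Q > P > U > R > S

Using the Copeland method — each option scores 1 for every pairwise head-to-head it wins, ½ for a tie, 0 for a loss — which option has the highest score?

S

Q: beats U and R; ties T; loses to S and P → score 2.5.
U: ties T; loses to Q, S, R, and P → score 0.5.
T: ties Q, U, R, and P; loses to S → score 2.
S: beats Q, U, T, and P; loses to R → score 4.
R: beats U and S; ties T; loses to Q and P → score 2.5.
P: beats Q, U, and R; ties T; loses to S → score 3.5.
S has the best pairwise record.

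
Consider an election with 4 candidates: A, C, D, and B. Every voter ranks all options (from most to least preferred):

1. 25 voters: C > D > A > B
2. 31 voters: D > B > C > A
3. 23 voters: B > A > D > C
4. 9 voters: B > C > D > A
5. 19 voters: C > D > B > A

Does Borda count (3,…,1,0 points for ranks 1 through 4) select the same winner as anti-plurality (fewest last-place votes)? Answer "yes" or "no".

yes

Borda — scores: A 71, C 181, D 213, B 177. Winner: D.
Anti-plurality — last-place votes: A 59, C 23, D 0, B 25. Winner: D.
The two methods agree.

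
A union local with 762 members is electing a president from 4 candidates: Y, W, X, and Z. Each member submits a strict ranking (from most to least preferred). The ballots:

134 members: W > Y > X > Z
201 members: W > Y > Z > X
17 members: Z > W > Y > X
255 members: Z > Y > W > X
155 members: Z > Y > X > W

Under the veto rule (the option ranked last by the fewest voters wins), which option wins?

Last-place votes: Y 0, W 155, X 473, Z 134.
Y is ranked last by the fewest voters, so Y wins.

Y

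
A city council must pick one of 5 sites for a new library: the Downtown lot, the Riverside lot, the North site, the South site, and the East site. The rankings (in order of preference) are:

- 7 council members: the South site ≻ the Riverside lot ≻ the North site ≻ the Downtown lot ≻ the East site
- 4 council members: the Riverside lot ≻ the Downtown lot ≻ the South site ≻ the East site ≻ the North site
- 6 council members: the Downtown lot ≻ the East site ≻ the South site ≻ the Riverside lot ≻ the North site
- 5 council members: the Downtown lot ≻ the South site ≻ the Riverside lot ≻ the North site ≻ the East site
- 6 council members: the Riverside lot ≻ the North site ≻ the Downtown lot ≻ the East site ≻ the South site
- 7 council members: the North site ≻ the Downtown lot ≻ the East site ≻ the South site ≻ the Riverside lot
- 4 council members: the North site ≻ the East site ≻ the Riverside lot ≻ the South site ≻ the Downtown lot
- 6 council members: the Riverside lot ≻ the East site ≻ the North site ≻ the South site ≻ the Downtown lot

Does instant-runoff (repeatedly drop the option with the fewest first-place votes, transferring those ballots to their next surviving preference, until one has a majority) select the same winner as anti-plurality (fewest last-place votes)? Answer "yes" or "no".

no

Instant-runoff — R1 the Downtown lot 11, the Riverside lot 16, the North site 11, the South site 7, the East site 0 (the East site out); R2 the Downtown lot 11, the Riverside lot 16, the North site 11, the South site 7 (the South site out); R3 the Downtown lot 11, the Riverside lot 23, the North site 11 (the Riverside lot winner). Winner: the Riverside lot.
Anti-plurality — last-place votes: the Downtown lot 10, the Riverside lot 7, the North site 10, the South site 6, the East site 12. Winner: the South site.
The two methods disagree.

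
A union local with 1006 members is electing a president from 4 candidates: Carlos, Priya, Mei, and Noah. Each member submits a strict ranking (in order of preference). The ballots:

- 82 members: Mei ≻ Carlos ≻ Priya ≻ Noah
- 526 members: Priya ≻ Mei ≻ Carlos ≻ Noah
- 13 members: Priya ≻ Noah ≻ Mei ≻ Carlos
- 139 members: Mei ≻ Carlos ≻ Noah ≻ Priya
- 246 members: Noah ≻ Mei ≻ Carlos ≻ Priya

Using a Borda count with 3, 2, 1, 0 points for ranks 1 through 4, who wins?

Mei

Carlos: 82·2 + 526·1 + 13·0 + 139·2 + 246·1 = 1214
Priya: 82·1 + 526·3 + 13·3 + 139·0 + 246·0 = 1699
Mei: 82·3 + 526·2 + 13·1 + 139·3 + 246·2 = 2220
Noah: 82·0 + 526·0 + 13·2 + 139·1 + 246·3 = 903
Mei has the highest Borda score (2220).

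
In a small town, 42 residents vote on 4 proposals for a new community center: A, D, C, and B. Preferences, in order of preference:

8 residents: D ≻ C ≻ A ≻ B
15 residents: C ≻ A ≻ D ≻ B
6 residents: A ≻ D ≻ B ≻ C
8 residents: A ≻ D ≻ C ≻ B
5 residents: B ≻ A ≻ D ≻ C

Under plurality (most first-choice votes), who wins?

C

First-place votes: A 14, D 8, C 15, B 5.
C has the most first-place votes.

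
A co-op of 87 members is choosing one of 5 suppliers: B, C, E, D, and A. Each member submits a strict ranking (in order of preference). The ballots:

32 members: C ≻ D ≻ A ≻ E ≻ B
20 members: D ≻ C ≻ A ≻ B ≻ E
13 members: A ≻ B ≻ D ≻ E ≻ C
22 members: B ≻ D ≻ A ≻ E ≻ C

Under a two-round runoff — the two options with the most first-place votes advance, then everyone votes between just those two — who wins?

C

Round 1 first-place votes: B 22, C 32, E 0, D 20, A 13.
C and B advance.
Runoff: C is preferred to B by 52 voters; B by 35.
C wins the runoff.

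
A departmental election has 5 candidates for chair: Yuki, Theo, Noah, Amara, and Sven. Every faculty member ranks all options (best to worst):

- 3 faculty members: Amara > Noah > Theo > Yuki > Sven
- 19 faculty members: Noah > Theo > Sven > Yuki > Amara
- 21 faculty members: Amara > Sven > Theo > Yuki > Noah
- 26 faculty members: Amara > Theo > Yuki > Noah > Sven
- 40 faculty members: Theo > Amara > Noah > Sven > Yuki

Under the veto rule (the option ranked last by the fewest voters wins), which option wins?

Theo

Last-place votes: Yuki 40, Theo 0, Noah 21, Amara 19, Sven 29.
Theo is ranked last by the fewest voters, so Theo wins.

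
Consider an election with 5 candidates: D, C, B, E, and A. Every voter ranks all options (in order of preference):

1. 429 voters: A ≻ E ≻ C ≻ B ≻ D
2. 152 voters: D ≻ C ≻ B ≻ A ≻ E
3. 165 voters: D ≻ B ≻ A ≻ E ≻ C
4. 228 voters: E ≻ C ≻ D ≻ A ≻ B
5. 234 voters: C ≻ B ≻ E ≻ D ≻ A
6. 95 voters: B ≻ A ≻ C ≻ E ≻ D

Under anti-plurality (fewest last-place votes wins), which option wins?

E

Last-place votes: D 524, C 165, B 228, E 152, A 234.
E is ranked last by the fewest voters, so E wins.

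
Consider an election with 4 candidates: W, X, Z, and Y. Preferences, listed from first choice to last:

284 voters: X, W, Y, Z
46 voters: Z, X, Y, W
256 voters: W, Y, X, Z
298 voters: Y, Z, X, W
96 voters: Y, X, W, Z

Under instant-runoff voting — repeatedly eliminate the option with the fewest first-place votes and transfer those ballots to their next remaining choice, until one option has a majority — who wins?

Round 1: W 256, X 284, Z 46, Y 394. Eliminate Z.
Round 2: W 256, X 330, Y 394. Eliminate W.
Round 3: X 330, Y 650. Y has a majority.

Y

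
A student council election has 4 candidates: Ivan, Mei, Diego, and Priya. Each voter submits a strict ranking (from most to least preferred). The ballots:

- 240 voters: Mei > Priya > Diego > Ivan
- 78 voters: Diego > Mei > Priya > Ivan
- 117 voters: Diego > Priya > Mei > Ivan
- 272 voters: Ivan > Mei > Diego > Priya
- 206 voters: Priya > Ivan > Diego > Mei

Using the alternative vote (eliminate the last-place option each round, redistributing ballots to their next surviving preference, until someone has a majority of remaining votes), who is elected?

Mei

Round 1: Ivan 272, Mei 240, Diego 195, Priya 206. Eliminate Diego.
Round 2: Ivan 272, Mei 318, Priya 323. Eliminate Ivan.
Round 3: Mei 590, Priya 323. Mei has a majority.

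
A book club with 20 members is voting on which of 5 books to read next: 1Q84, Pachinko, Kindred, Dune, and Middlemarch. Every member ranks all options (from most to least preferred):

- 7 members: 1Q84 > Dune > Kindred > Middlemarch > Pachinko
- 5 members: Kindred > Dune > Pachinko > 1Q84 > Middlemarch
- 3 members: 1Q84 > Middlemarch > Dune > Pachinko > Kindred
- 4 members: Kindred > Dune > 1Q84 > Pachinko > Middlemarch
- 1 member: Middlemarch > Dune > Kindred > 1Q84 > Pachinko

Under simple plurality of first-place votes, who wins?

First-place votes: 1Q84 10, Pachinko 0, Kindred 9, Dune 0, Middlemarch 1.
1Q84 has the most first-place votes.

1Q84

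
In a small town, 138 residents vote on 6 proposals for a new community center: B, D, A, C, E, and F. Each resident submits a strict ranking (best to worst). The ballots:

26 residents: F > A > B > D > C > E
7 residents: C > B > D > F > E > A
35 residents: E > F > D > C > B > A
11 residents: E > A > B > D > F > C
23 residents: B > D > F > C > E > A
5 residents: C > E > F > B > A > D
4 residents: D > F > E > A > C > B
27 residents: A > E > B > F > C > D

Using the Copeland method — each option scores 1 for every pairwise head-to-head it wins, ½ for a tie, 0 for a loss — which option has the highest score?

B: beats D, A, and C; loses to E and F → score 3.
D: beats C; ties A; loses to B, E, and F → score 1.5.
A: ties D; loses to B, C, E, and F → score 0.5.
C: beats A; loses to B, D, E, and F → score 1.
E: beats B, D, A, C, and F → score 5.
F: beats B, D, A, and C; loses to E → score 4.
E has the best pairwise record.

E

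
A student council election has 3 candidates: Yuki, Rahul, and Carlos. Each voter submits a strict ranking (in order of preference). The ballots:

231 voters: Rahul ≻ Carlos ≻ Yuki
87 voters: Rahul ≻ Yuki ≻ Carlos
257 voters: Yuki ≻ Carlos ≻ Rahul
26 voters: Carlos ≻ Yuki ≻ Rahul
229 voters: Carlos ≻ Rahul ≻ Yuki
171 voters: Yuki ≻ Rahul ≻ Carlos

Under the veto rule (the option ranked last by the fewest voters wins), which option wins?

Last-place votes: Yuki 460, Rahul 283, Carlos 258.
Carlos is ranked last by the fewest voters, so Carlos wins.

Carlos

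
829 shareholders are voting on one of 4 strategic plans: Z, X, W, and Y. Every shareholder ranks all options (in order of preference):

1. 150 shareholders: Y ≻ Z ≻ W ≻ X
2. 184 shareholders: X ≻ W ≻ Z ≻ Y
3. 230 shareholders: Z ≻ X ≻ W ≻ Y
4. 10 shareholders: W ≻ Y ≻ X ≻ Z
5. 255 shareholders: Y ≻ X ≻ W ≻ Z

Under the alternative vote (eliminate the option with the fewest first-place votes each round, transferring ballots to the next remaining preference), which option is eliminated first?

W

Round 1: Z 230, X 184, W 10, Y 405. Eliminate W.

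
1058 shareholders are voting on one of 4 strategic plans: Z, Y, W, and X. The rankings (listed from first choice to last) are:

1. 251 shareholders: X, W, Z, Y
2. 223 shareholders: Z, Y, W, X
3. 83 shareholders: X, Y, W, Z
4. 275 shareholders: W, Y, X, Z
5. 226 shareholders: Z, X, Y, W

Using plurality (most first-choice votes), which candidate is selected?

Z

First-place votes: Z 449, Y 0, W 275, X 334.
Z has the most first-place votes.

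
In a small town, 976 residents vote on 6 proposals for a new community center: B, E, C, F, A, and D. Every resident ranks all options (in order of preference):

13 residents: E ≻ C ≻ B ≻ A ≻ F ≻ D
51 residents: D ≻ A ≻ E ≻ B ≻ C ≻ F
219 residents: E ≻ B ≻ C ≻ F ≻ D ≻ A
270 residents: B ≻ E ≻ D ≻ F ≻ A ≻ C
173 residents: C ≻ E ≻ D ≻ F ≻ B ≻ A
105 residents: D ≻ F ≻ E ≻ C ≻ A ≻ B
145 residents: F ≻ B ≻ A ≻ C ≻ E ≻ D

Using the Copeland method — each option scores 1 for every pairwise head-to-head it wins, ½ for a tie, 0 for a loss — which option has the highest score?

B: beats C, F, A, and D; loses to E → score 4.
E: beats B, C, F, A, and D → score 5.
C: beats A and D; loses to B, E, and F → score 2.
F: beats C and A; loses to B, E, and D → score 2.
A: loses to B, E, C, F, and D → score 0.
D: beats F and A; loses to B, E, and C → score 2.
E has the best pairwise record.

E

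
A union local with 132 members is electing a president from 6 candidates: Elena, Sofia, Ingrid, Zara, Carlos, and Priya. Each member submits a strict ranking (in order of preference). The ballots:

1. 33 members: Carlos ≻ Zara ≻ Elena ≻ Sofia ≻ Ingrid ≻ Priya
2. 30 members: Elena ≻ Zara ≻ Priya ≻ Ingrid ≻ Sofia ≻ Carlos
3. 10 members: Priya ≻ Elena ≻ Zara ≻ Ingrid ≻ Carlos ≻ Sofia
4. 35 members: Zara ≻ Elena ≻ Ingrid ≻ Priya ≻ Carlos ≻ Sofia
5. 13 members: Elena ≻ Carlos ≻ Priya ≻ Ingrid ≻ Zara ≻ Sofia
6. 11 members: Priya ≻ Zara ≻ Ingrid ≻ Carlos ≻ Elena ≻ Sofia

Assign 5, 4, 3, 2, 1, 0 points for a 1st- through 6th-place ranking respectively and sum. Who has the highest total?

Zara

Elena: 33·3 + 30·5 + 10·4 + 35·4 + 13·5 + 11·1 = 505
Sofia: 33·2 + 30·1 + 10·0 + 35·0 + 13·0 + 11·0 = 96
Ingrid: 33·1 + 30·2 + 10·2 + 35·3 + 13·2 + 11·3 = 277
Zara: 33·4 + 30·4 + 10·3 + 35·5 + 13·1 + 11·4 = 514
Carlos: 33·5 + 30·0 + 10·1 + 35·1 + 13·4 + 11·2 = 284
Priya: 33·0 + 30·3 + 10·5 + 35·2 + 13·3 + 11·5 = 304
Zara has the highest Borda score (514).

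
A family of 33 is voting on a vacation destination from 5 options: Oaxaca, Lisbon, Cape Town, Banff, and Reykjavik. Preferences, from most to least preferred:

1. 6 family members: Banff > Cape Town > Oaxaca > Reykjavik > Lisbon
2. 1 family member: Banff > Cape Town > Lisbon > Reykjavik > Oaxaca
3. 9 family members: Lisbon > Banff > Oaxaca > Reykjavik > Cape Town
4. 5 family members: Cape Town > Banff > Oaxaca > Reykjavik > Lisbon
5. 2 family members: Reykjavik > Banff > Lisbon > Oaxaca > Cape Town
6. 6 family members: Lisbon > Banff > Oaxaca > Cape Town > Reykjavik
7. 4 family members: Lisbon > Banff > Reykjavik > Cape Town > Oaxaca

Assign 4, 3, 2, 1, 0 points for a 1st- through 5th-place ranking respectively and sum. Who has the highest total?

Banff

Oaxaca: 6·2 + 1·0 + 9·2 + 5·2 + 2·1 + 6·2 + 4·0 = 54
Lisbon: 6·0 + 1·2 + 9·4 + 5·0 + 2·2 + 6·4 + 4·4 = 82
Cape Town: 6·3 + 1·3 + 9·0 + 5·4 + 2·0 + 6·1 + 4·1 = 51
Banff: 6·4 + 1·4 + 9·3 + 5·3 + 2·3 + 6·3 + 4·3 = 106
Reykjavik: 6·1 + 1·1 + 9·1 + 5·1 + 2·4 + 6·0 + 4·2 = 37
Banff has the highest Borda score (106).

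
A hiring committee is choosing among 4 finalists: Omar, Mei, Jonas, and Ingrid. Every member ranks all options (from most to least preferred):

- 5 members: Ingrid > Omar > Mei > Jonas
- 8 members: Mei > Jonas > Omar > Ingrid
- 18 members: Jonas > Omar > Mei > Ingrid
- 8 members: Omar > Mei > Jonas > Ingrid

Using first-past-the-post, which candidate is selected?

First-place votes: Omar 8, Mei 8, Jonas 18, Ingrid 5.
Jonas has the most first-place votes.

Jonas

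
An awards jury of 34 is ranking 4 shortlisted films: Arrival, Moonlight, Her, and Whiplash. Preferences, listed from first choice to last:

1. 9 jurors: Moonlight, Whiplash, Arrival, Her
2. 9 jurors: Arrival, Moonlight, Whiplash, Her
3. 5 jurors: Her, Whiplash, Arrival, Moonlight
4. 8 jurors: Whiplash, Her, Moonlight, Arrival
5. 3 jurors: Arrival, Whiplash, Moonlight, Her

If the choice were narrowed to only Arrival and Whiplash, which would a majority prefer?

Whiplash

Voters preferring Arrival to Whiplash: 12; preferring Whiplash to Arrival: 22.
Whiplash wins the head-to-head.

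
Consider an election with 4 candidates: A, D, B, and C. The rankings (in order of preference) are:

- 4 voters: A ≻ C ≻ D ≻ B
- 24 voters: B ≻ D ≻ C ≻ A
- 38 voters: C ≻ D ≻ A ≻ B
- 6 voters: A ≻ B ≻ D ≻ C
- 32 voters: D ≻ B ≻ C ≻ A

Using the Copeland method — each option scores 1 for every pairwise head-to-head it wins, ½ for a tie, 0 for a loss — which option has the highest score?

A: loses to D, B, and C → score 0.
D: beats A, B, and C → score 3.
B: beats A and C; loses to D → score 2.
C: beats A; loses to D and B → score 1.
D has the best pairwise record.

D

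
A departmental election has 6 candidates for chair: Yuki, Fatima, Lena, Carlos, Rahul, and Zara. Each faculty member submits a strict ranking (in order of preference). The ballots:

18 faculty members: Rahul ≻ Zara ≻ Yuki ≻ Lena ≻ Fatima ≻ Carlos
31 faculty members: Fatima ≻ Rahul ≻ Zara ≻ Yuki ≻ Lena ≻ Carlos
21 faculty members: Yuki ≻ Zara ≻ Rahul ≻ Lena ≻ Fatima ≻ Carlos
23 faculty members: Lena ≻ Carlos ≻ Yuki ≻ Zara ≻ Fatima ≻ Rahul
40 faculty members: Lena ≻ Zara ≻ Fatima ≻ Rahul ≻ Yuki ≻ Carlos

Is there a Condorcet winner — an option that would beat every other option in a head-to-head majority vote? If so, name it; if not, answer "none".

Zara

Zara vs Yuki: 89–44 for Zara.
Zara vs Fatima: 102–31 for Zara.
Zara vs Lena: 70–63 for Zara.
Zara vs Carlos: 110–23 for Zara.
Zara vs Rahul: 84–49 for Zara.
Zara beats every other option head-to-head.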